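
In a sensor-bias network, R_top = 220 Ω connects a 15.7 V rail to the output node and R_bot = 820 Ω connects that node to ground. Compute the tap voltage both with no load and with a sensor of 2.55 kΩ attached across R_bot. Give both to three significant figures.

Unloaded: 12.4 V; loaded: 11.6 V

Open-circuit: V = 15.7 × 820/(220 + 820) = 12.4 V.
With the load, R_bot becomes R_bot‖R_L = 620.5 Ω, so V = 15.7 × 620.5/840.5 = 11.6 V.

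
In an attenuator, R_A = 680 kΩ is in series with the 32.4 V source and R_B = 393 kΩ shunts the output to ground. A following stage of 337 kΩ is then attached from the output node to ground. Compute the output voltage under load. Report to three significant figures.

V_out ≈ 6.82 V

The load sits in parallel with R_B: R_B‖R_L = (393 × 337) / (393 + 337) = 181.4 kΩ.
V_out = 32.4 × 181.4 / (680 + 181.4) = 32.4 × 181.4/861.4 = 6.82 V.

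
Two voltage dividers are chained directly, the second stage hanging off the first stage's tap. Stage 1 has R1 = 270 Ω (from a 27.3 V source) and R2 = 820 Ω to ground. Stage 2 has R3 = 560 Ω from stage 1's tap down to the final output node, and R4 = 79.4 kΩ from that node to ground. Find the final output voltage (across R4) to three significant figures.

V_out ≈ 20.3 V

Stage 2 presents R3+R4 = 79960 Ω as a load on stage 1's tap.
Stage 1's lower leg becomes R2‖(R3+R4) = 811.7 Ω, so V_mid = 27.3 × 811.7/1082 = 20.49 V.
Stage 2 is itself unloaded: V_out = V_mid × R4/(R3+R4) = 20.49 × 79400/79960 = 20.3 V.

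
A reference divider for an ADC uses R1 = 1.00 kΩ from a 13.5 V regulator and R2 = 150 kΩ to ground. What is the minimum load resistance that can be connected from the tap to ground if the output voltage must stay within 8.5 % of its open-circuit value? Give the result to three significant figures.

Output resistance R_th = R1‖R2 = (1000 × 150000)/151000 = 993.4 Ω.
The fractional drop is R_th/(R_th + R_L); requiring this ≤ 0.0850 gives R_L ≥ R_th(1/0.0850 − 1) = 993.4 × 10.76 = 10.7 kΩ.

R_L(min) ≈ 10.7 kΩ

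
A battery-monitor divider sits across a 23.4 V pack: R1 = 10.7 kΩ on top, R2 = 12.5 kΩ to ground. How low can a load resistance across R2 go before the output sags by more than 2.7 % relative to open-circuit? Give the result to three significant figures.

R_L(min) ≈ 208 kΩ

Output resistance R_th = R1‖R2 = (10.7 × 12.5)/23.20 = 5.765 kΩ.
The fractional drop is R_th/(R_th + R_L); requiring this ≤ 0.0270 gives R_L ≥ R_th(1/0.0270 − 1) = 5.765 × 36.04 = 208 kΩ.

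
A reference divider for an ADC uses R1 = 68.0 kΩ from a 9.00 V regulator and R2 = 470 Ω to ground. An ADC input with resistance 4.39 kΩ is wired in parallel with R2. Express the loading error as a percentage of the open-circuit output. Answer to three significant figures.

9.61 %

The divider's output (Thévenin) resistance is R1‖R2 = 466.8 Ω.
Fractional drop under load = R_th/(R_th + R_L) = 466.8 / (466.8 + 4390) = 0.09611.
So the output falls by 9.61 %.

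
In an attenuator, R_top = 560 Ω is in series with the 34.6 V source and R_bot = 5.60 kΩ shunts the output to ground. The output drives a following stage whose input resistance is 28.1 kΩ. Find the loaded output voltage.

V_out ≈ 30.9 V

The load sits in parallel with R_bot: R_bot‖R_L = (5600 × 28100) / (5600 + 28100) = 4669 Ω.
V_out = 34.6 × 4669 / (560 + 4669) = 34.6 × 4669/5229 = 30.9 V.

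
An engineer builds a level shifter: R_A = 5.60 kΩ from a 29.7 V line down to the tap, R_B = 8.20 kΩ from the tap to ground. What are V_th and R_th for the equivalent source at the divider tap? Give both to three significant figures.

V_th is the open-circuit tap voltage: 29.7 × 8.20/(5.60 + 8.20) = 17.6 V.
With the supply zeroed, R_A and R_B appear in parallel from the tap: R_th = R_A‖R_B = (5.60 × 8.20)/13.80 = 3.33 kΩ.

V_th = 17.6 V, R_th = 3.33 kΩ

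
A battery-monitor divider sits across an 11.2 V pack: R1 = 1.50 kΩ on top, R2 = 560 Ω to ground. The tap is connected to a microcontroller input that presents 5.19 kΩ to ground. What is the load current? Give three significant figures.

R2‖R_L = 505.5 Ω; V_out = 11.2 × 505.5/2005 = 2.823 V.
I_L = V_out / R_L = 2.823 / 5.19 kΩ = 0.544 mA.

I_L ≈ 0.544 mA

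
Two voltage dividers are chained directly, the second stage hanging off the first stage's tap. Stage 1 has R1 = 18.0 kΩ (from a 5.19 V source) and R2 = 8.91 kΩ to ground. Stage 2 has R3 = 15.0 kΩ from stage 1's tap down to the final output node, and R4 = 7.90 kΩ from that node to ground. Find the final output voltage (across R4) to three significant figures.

Stage 2 presents R3+R4 = 22.90 kΩ as a load on stage 1's tap.
Stage 1's lower leg becomes R2‖(R3+R4) = 6.414 kΩ, so V_mid = 5.19 × 6.414/24.41 = 1.364 V.
Stage 2 is itself unloaded: V_out = V_mid × R4/(R3+R4) = 1.364 × 7.90/22.90 = 0.470 V.

V_out ≈ 0.470 V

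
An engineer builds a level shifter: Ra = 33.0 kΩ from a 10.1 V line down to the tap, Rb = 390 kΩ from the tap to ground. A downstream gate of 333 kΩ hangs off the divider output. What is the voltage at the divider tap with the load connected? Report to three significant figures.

The load sits in parallel with Rb: Rb‖R_L = (390 × 333) / (390 + 333) = 179.6 kΩ.
V_out = 10.1 × 179.6 / (33.0 + 179.6) = 10.1 × 179.6/212.6 = 8.53 V.

V_out ≈ 8.53 V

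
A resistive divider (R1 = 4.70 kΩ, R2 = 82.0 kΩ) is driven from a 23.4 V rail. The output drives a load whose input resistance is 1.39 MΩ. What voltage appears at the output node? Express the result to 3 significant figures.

V_out ≈ 22.1 V

The load sits in parallel with R2: R2‖R_L = (82.0 × 1390) / (82.0 + 1390) = 77.43 kΩ.
V_out = 23.4 × 77.43 / (4.70 + 77.43) = 23.4 × 77.43/82.13 = 22.1 V.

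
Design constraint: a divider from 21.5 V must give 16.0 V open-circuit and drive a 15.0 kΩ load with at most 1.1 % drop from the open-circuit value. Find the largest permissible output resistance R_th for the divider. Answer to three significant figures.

Loading drop = R_th/(R_th + R_L) ≤ 0.0110, so R_th ≤ R_L · ε/(1−ε) = 15.0 kΩ × 0.0110/0.9890 = 167 Ω.

R_th ≤ 167 Ω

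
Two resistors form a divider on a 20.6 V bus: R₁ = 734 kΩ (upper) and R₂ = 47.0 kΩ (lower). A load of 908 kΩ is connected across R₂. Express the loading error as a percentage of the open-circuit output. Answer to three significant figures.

The divider's output (Thévenin) resistance is R₁‖R₂ = 44.17 kΩ.
Fractional drop under load = R_th/(R_th + R_L) = 44.17 / (44.17 + 908) = 0.04639.
So the output falls by 4.64 %.

4.64 %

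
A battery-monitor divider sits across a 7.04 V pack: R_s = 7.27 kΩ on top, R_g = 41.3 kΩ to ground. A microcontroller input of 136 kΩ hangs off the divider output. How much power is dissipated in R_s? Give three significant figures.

P ≈ 0.238 mW

Total resistance from the source is R_s + (R_g‖R_L) = 38.95 kΩ, so I = 7.04/38.95 kΩ = 0.1807 mA.
P = I²·R_s = (0.1807 mA)² × 7.27 kΩ = 0.238 mW.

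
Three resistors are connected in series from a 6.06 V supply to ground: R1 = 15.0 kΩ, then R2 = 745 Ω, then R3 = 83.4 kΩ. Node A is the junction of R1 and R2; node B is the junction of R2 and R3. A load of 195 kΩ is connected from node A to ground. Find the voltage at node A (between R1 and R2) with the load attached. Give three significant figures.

Below node A the series string R2+R3 = 84140 Ω sits in parallel with the 195000 Ω load: 58780 Ω.
V_A = 6.06 × 58780/(15000 + 58780) = 4.83 V.

V ≈ 4.83 V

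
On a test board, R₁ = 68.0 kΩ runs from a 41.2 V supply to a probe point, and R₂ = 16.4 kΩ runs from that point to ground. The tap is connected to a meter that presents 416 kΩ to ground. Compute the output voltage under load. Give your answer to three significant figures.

V_out ≈ 7.76 V

The load sits in parallel with R₂: R₂‖R_L = (16.4 × 416) / (16.4 + 416) = 15.78 kΩ.
V_out = 41.2 × 15.78 / (68.0 + 15.78) = 41.2 × 15.78/83.78 = 7.76 V.
(Unloaded it would have been 8.01 V.)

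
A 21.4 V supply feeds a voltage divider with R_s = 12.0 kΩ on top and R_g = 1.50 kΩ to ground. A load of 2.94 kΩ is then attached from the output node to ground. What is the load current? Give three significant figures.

I_L ≈ 0.556 mA

R_g‖R_L = 0.9932 kΩ; V_out = 21.4 × 0.9932/12.99 = 1.636 V.
I_L = V_out / R_L = 1.636 / 2.94 kΩ = 0.556 mA.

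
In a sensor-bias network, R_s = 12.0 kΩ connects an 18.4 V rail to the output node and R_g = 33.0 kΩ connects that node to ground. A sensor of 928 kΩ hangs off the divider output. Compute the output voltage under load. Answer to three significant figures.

The load sits in parallel with R_g: R_g‖R_L = (33.0 × 928) / (33.0 + 928) = 31.87 kΩ.
V_out = 18.4 × 31.87 / (12.0 + 31.87) = 18.4 × 31.87/43.87 = 13.4 V.

V_out ≈ 13.4 V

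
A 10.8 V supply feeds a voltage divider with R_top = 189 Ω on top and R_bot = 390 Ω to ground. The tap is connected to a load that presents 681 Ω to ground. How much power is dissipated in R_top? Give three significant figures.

P ≈ 115 mW

Total resistance from the source is R_top + (R_bot‖R_L) = 437.0 Ω, so I = 10.8/437.0 Ω = 24.71 mA.
P = I²·R_top = (24.71 mA)² × 189 Ω = 115 mW.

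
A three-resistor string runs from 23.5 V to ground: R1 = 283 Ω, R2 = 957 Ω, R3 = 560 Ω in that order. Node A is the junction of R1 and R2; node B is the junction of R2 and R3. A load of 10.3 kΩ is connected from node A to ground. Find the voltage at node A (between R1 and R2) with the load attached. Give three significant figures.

Below node A the series string R2+R3 = 1517 Ω sits in parallel with the 10300 Ω load: 1322 Ω.
V_A = 23.5 × 1322/(283 + 1322) = 19.4 V.

V ≈ 19.4 V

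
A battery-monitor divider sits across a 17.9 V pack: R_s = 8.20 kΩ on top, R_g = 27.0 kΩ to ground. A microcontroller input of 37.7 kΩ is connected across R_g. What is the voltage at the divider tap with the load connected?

The load sits in parallel with R_g: R_g‖R_L = (27.0 × 37.7) / (27.0 + 37.7) = 15.73 kΩ.
V_out = 17.9 × 15.73 / (8.20 + 15.73) = 17.9 × 15.73/23.93 = 11.8 V.

V_out ≈ 11.8 V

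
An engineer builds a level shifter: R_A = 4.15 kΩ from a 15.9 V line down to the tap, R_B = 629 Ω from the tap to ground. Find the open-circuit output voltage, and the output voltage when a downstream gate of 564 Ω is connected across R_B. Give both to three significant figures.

Open-circuit: V = 15.9 × 629/(4150 + 629) = 2.09 V.
With the load, R_B becomes R_B‖R_L = 297.4 Ω, so V = 15.9 × 297.4/4447 = 1.06 V.

Unloaded: 2.09 V; loaded: 1.06 V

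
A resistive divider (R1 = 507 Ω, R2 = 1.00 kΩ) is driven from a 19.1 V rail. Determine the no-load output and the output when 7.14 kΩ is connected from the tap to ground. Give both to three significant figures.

Open-circuit: V = 19.1 × 1000/(507 + 1000) = 12.7 V.
With the load, R2 becomes R2‖R_L = 877.1 Ω, so V = 19.1 × 877.1/1384 = 12.1 V.

Unloaded: 12.7 V; loaded: 12.1 V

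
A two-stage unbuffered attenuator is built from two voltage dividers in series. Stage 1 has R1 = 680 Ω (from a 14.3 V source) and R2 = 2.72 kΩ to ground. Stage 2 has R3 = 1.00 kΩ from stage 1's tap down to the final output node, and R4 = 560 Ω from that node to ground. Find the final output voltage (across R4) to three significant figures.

Stage 2 presents R3+R4 = 1560 Ω as a load on stage 1's tap.
Stage 1's lower leg becomes R2‖(R3+R4) = 991.4 Ω, so V_mid = 14.3 × 991.4/1671 = 8.482 V.
Stage 2 is itself unloaded: V_out = V_mid × R4/(R3+R4) = 8.482 × 560/1560 = 3.04 V.

V_out ≈ 3.04 V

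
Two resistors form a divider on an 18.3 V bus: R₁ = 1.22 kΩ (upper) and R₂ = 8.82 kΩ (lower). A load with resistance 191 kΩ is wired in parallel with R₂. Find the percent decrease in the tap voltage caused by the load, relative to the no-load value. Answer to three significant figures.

0.558 %

The divider's output (Thévenin) resistance is R₁‖R₂ = 1.072 kΩ.
Fractional drop under load = R_th/(R_th + R_L) = 1.072 / (1.072 + 191) = 0.005580.
So the output falls by 0.558 %.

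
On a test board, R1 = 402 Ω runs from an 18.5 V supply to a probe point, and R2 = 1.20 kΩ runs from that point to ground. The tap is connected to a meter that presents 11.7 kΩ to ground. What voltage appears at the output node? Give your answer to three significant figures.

The load sits in parallel with R2: R2‖R_L = (1200 × 11700) / (1200 + 11700) = 1088 Ω.
V_out = 18.5 × 1088 / (402 + 1088) = 18.5 × 1088/1490 = 13.5 V.

V_out ≈ 13.5 V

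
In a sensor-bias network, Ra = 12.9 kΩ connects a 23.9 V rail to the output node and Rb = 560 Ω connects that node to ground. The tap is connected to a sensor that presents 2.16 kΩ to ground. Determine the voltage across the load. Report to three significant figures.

V_out ≈ 0.796 V

The load sits in parallel with Rb: Rb‖R_L = (560 × 2160) / (560 + 2160) = 444.7 Ω.
V_out = 23.9 × 444.7 / (12900 + 444.7) = 23.9 × 444.7/13340 = 0.796 V.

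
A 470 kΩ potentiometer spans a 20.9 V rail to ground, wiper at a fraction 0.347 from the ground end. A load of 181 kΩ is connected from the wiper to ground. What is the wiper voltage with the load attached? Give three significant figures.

The wiper splits the pot into (1−α)R = 306.9 kΩ above and αR = 163.1 kΩ below.
Lower section ‖ load = 85.79 kΩ.
V_wiper = 20.9 × 85.79/(306.9 + 85.79) = 4.57 V.

V ≈ 4.57 V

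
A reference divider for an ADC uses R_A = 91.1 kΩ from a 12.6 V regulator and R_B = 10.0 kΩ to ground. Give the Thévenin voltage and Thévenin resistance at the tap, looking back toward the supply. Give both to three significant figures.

V_th = 1.25 V, R_th = 9.01 kΩ

V_th is the open-circuit tap voltage: 12.6 × 10.0/(91.1 + 10.0) = 1.25 V.
With the supply zeroed, R_A and R_B appear in parallel from the tap: R_th = R_A‖R_B = (91.1 × 10.0)/101.1 = 9.01 kΩ.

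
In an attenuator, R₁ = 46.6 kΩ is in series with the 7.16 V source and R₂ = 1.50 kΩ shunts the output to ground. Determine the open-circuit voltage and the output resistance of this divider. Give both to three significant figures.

V_th = 0.223 V, R_th = 1.45 kΩ

V_th is the open-circuit tap voltage: 7.16 × 1.50/(46.6 + 1.50) = 0.223 V.
With the supply zeroed, R₁ and R₂ appear in parallel from the tap: R_th = R₁‖R₂ = (46.6 × 1.50)/48.10 = 1.45 kΩ.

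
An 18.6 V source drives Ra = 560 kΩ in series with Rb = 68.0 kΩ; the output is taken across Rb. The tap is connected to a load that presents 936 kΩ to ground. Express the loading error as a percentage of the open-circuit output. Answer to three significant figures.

The divider's output (Thévenin) resistance is Ra‖Rb = 60.64 kΩ.
Fractional drop under load = R_th/(R_th + R_L) = 60.64 / (60.64 + 936) = 0.06084.
So the output falls by 6.08 %.

6.08 %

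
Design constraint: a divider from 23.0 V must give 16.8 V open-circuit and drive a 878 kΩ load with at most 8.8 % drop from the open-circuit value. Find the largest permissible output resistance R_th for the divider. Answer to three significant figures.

R_th ≤ 84.7 kΩ

Loading drop = R_th/(R_th + R_L) ≤ 0.0880, so R_th ≤ R_L · ε/(1−ε) = 878 kΩ × 0.0880/0.9120 = 84.7 kΩ.
(Any R1, R2 with R2/(R1+R2) = 0.730 and R1‖R2 ≤ 84.7 kΩ will meet the spec.)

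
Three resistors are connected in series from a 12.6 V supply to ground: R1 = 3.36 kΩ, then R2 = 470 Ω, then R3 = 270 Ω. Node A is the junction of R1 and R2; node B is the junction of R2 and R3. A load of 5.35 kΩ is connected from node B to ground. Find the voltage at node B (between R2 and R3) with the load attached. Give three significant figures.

At node B, R3 is in parallel with the load: R3‖R_L = 257.0 Ω.
Below node A the resistance is R2 + (R3‖R_L) = 727.0 Ω, so V_A = 12.6 × 727.0/4087 = 2.241 V.
Then V_B = V_A × (R3‖R_L)/(R2 + R3‖R_L) = 2.241 × 257.0/727.0 = 0.792 V.

V ≈ 0.792 V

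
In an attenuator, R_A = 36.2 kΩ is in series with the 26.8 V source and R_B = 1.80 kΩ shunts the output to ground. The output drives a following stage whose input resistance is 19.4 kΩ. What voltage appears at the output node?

The load sits in parallel with R_B: R_B‖R_L = (1.80 × 19.4) / (1.80 + 19.4) = 1.647 kΩ.
V_out = 26.8 × 1.647 / (36.2 + 1.647) = 26.8 × 1.647/37.85 = 1.17 V.
(Unloaded it would have been 1.27 V.)

V_out ≈ 1.17 V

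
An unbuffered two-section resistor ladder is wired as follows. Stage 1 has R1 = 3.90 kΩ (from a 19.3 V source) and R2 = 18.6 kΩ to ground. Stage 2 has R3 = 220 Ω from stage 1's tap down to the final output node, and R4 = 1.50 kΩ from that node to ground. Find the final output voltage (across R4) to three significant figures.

Stage 2 presents R3+R4 = 1720 Ω as a load on stage 1's tap.
Stage 1's lower leg becomes R2‖(R3+R4) = 1574 Ω, so V_mid = 19.3 × 1574/5474 = 5.551 V.
Stage 2 is itself unloaded: V_out = V_mid × R4/(R3+R4) = 5.551 × 1500/1720 = 4.84 V.

V_out ≈ 4.84 V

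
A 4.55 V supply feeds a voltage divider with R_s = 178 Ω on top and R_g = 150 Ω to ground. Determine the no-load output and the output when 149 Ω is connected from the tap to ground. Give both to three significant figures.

Unloaded: 2.08 V; loaded: 1.35 V

Open-circuit: V = 4.55 × 150/(178 + 150) = 2.08 V.
With the load, R_g becomes R_g‖R_L = 74.75 Ω, so V = 4.55 × 74.75/252.7 = 1.35 V.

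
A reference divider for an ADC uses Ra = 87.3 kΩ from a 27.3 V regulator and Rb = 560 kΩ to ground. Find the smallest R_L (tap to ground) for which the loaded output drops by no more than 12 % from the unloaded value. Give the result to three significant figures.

R_L(min) ≈ 554 kΩ

Output resistance R_th = Ra‖Rb = (87.3 × 560)/647.3 = 75.53 kΩ.
The fractional drop is R_th/(R_th + R_L); requiring this ≤ 0.120 gives R_L ≥ R_th(1/0.120 − 1) = 75.53 × 7.333 = 554 kΩ.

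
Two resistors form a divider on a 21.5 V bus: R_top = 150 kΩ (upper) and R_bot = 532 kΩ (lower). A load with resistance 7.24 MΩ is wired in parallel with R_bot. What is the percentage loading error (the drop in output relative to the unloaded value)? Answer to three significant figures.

1.59 %

The divider's output (Thévenin) resistance is R_top‖R_bot = 117.0 kΩ.
Fractional drop under load = R_th/(R_th + R_L) = 117.0 / (117.0 + 7240) = 0.01590.
So the output falls by 1.59 %.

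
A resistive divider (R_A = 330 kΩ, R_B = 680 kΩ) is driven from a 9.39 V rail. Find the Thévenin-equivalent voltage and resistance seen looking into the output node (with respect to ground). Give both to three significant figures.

V_th = 6.32 V, R_th = 222 kΩ

V_th is the open-circuit tap voltage: 9.39 × 680/(330 + 680) = 6.32 V.
With the supply zeroed, R_A and R_B appear in parallel from the tap: R_th = R_A‖R_B = (330 × 680)/1010 = 222 kΩ.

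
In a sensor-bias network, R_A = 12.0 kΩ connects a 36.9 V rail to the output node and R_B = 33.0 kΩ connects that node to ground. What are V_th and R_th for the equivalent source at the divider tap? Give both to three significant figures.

V_th is the open-circuit tap voltage: 36.9 × 33.0/(12.0 + 33.0) = 27.1 V.
With the supply zeroed, R_A and R_B appear in parallel from the tap: R_th = R_A‖R_B = (12.0 × 33.0)/45.00 = 8.80 kΩ.

V_th = 27.1 V, R_th = 8.80 kΩ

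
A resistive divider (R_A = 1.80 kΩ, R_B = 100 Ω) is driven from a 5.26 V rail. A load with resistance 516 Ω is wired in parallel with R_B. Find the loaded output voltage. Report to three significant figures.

V_out ≈ 0.234 V

The load sits in parallel with R_B: R_B‖R_L = (100 × 516) / (100 + 516) = 83.77 Ω.
V_out = 5.26 × 83.77 / (1800 + 83.77) = 5.26 × 83.77/1884 = 0.234 V.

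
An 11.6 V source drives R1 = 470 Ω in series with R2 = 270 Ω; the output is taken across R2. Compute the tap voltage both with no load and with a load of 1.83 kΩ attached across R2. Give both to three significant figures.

Unloaded: 4.23 V; loaded: 3.87 V

Open-circuit: V = 11.6 × 270/(470 + 270) = 4.23 V.
With the load, R2 becomes R2‖R_L = 235.3 Ω, so V = 11.6 × 235.3/705.3 = 3.87 V.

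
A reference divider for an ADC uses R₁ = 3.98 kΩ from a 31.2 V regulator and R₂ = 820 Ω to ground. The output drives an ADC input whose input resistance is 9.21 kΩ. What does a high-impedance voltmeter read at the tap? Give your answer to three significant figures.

The load sits in parallel with R₂: R₂‖R_L = (820 × 9210) / (820 + 9210) = 753.0 Ω.
V_out = 31.2 × 753.0 / (3980 + 753.0) = 31.2 × 753.0/4733 = 4.96 V.

V_out ≈ 4.96 V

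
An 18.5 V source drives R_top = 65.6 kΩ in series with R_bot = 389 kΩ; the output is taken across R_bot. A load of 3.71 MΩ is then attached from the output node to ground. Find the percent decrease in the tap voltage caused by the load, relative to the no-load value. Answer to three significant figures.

The divider's output (Thévenin) resistance is R_top‖R_bot = 56.13 kΩ.
Fractional drop under load = R_th/(R_th + R_L) = 56.13 / (56.13 + 3710) = 0.01490.
So the output falls by 1.49 %.

1.49 %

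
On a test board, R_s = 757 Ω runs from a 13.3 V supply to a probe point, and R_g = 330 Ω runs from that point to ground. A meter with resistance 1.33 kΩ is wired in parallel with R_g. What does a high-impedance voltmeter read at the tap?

V_out ≈ 3.44 V

The load sits in parallel with R_g: R_g‖R_L = (330 × 1330) / (330 + 1330) = 264.4 Ω.
V_out = 13.3 × 264.4 / (757 + 264.4) = 13.3 × 264.4/1021 = 3.44 V.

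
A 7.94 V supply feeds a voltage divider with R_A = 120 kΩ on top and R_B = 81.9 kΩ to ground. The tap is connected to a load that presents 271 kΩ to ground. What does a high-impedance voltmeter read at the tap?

The load sits in parallel with R_B: R_B‖R_L = (81.9 × 271) / (81.9 + 271) = 62.89 kΩ.
V_out = 7.94 × 62.89 / (120 + 62.89) = 7.94 × 62.89/182.9 = 2.73 V.
(Unloaded it would have been 3.22 V.)

V_out ≈ 2.73 V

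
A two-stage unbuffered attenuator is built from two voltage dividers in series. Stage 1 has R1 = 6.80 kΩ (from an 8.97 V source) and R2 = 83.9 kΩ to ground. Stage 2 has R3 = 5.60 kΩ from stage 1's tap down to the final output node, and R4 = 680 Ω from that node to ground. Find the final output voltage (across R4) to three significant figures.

V_out ≈ 0.449 V

Stage 2 presents R3+R4 = 6280 Ω as a load on stage 1's tap.
Stage 1's lower leg becomes R2‖(R3+R4) = 5843 Ω, so V_mid = 8.97 × 5843/12640 = 4.145 V.
Stage 2 is itself unloaded: V_out = V_mid × R4/(R3+R4) = 4.145 × 680/6280 = 0.449 V.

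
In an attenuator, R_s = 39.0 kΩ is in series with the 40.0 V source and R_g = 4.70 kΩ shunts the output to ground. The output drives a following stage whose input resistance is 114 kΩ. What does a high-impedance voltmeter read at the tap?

The load sits in parallel with R_g: R_g‖R_L = (4.70 × 114) / (4.70 + 114) = 4.514 kΩ.
V_out = 40.0 × 4.514 / (39.0 + 4.514) = 40.0 × 4.514/43.51 = 4.15 V.

V_out ≈ 4.15 V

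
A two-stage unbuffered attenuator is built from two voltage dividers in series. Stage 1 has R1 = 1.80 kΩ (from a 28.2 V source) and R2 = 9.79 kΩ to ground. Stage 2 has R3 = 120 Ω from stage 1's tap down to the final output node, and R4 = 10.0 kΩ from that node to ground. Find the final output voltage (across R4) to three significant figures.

Stage 2 presents R3+R4 = 10120 Ω as a load on stage 1's tap.
Stage 1's lower leg becomes R2‖(R3+R4) = 4976 Ω, so V_mid = 28.2 × 4976/6776 = 20.71 V.
Stage 2 is itself unloaded: V_out = V_mid × R4/(R3+R4) = 20.71 × 10000/10120 = 20.5 V.

V_out ≈ 20.5 V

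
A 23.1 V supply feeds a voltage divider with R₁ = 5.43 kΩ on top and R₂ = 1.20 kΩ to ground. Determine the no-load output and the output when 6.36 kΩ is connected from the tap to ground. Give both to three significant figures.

Open-circuit: V = 23.1 × 1.20/(5.43 + 1.20) = 4.18 V.
With the load, R₂ becomes R₂‖R_L = 1.010 kΩ, so V = 23.1 × 1.010/6.440 = 3.62 V.

Unloaded: 4.18 V; loaded: 3.62 V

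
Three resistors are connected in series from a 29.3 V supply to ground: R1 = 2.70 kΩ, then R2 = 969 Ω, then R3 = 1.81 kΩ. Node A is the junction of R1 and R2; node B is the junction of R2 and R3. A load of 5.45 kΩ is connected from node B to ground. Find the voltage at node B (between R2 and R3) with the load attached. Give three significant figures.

V ≈ 7.92 V

At node B, R3 is in parallel with the load: R3‖R_L = 1359 Ω.
Below node A the resistance is R2 + (R3‖R_L) = 2328 Ω, so V_A = 29.3 × 2328/5028 = 13.57 V.
Then V_B = V_A × (R3‖R_L)/(R2 + R3‖R_L) = 13.57 × 1359/2328 = 7.92 V.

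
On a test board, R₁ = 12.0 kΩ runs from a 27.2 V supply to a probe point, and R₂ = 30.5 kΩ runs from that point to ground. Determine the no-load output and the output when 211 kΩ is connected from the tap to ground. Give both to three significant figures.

Open-circuit: V = 27.2 × 30.5/(12.0 + 30.5) = 19.5 V.
With the load, R₂ becomes R₂‖R_L = 26.65 kΩ, so V = 27.2 × 26.65/38.65 = 18.8 V.

Unloaded: 19.5 V; loaded: 18.8 V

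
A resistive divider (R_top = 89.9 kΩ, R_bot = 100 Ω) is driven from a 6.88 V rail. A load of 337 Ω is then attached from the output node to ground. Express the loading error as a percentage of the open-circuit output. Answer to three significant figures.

22.9 %

The divider's output (Thévenin) resistance is R_top‖R_bot = 99.89 Ω.
Fractional drop under load = R_th/(R_th + R_L) = 99.89 / (99.89 + 337) = 0.2286.
So the output falls by 22.9 %.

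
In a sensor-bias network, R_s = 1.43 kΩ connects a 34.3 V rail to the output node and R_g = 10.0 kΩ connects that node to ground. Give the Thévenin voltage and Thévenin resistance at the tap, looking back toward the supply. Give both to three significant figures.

V_th is the open-circuit tap voltage: 34.3 × 10.0/(1.43 + 10.0) = 30.0 V.
With the supply zeroed, R_s and R_g appear in parallel from the tap: R_th = R_s‖R_g = (1.43 × 10.0)/11.43 = 1.25 kΩ.

V_th = 30.0 V, R_th = 1.25 kΩ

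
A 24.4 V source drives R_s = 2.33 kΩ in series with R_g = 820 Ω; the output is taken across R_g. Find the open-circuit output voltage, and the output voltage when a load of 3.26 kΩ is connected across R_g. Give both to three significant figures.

Open-circuit: V = 24.4 × 820/(2330 + 820) = 6.35 V.
With the load, R_g becomes R_g‖R_L = 655.2 Ω, so V = 24.4 × 655.2/2985 = 5.36 V.

Unloaded: 6.35 V; loaded: 5.36 V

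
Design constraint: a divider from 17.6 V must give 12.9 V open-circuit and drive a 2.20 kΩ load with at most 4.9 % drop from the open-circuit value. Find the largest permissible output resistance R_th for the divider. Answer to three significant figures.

Loading drop = R_th/(R_th + R_L) ≤ 0.0490, so R_th ≤ R_L · ε/(1−ε) = 2.20 kΩ × 0.0490/0.9510 = 113 Ω.

R_th ≤ 113 Ω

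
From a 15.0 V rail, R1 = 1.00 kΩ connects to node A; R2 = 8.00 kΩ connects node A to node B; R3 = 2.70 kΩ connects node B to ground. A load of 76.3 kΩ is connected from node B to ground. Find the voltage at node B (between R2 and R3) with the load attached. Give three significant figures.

V ≈ 3.37 V

At node B, R3 is in parallel with the load: R3‖R_L = 2.608 kΩ.
Below node A the resistance is R2 + (R3‖R_L) = 10.61 kΩ, so V_A = 15.0 × 10.61/11.61 = 13.71 V.
Then V_B = V_A × (R3‖R_L)/(R2 + R3‖R_L) = 13.71 × 2.608/10.61 = 3.37 V.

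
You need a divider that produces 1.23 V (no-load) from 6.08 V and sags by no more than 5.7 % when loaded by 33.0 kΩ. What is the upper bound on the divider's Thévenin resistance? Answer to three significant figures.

Loading drop = R_th/(R_th + R_L) ≤ 0.0570, so R_th ≤ R_L · ε/(1−ε) = 33.0 kΩ × 0.0570/0.9430 = 1.99 kΩ.

R_th ≤ 1.99 kΩ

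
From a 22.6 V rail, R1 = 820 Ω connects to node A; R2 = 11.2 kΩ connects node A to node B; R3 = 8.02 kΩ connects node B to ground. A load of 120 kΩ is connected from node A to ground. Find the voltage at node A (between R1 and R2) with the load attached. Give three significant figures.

Below node A the series string R2+R3 = 19220 Ω sits in parallel with the 120000 Ω load: 16570 Ω.
V_A = 22.6 × 16570/(820 + 16570) = 21.5 V.

V ≈ 21.5 V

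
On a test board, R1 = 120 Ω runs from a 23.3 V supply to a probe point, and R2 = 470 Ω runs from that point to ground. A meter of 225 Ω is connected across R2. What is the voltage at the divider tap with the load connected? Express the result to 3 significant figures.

V_out ≈ 13.0 V

The load sits in parallel with R2: R2‖R_L = (470 × 225) / (470 + 225) = 152.2 Ω.
V_out = 23.3 × 152.2 / (120 + 152.2) = 23.3 × 152.2/272.2 = 13.0 V.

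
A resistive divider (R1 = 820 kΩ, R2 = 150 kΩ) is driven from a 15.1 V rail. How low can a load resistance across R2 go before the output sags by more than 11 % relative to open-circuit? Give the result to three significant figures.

R_L(min) ≈ 1.03 MΩ

Output resistance R_th = R1‖R2 = (820 × 150)/970.0 = 126.8 kΩ.
The fractional drop is R_th/(R_th + R_L); requiring this ≤ 0.110 gives R_L ≥ R_th(1/0.110 − 1) = 126.8 × 8.091 = 1.03 MΩ.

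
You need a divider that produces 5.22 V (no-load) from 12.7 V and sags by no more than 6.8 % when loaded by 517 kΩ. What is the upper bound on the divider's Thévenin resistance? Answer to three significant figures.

R_th ≤ 37.7 kΩ

Loading drop = R_th/(R_th + R_L) ≤ 0.0680, so R_th ≤ R_L · ε/(1−ε) = 517 kΩ × 0.0680/0.9320 = 37.7 kΩ.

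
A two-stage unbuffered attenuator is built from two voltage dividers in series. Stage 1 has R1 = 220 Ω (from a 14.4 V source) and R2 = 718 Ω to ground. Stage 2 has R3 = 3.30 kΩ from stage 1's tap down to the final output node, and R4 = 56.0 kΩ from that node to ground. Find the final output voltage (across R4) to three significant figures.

Stage 2 presents R3+R4 = 59300 Ω as a load on stage 1's tap.
Stage 1's lower leg becomes R2‖(R3+R4) = 709.4 Ω, so V_mid = 14.4 × 709.4/929.4 = 10.99 V.
Stage 2 is itself unloaded: V_out = V_mid × R4/(R3+R4) = 10.99 × 56000/59300 = 10.4 V.

V_out ≈ 10.4 V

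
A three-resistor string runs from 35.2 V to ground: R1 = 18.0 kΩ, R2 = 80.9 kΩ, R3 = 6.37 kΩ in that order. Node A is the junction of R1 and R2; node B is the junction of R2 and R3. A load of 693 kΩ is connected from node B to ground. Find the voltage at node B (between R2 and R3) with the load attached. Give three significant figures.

V ≈ 2.11 V

At node B, R3 is in parallel with the load: R3‖R_L = 6.312 kΩ.
Below node A the resistance is R2 + (R3‖R_L) = 87.21 kΩ, so V_A = 35.2 × 87.21/105.2 = 29.18 V.
Then V_B = V_A × (R3‖R_L)/(R2 + R3‖R_L) = 29.18 × 6.312/87.21 = 2.11 V.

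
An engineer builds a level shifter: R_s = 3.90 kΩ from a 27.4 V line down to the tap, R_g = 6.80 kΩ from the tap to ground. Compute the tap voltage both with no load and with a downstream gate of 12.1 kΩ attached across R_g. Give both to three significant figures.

Unloaded: 17.4 V; loaded: 14.5 V

Open-circuit: V = 27.4 × 6.80/(3.90 + 6.80) = 17.4 V.
With the load, R_g becomes R_g‖R_L = 4.353 kΩ, so V = 27.4 × 4.353/8.253 = 14.5 V.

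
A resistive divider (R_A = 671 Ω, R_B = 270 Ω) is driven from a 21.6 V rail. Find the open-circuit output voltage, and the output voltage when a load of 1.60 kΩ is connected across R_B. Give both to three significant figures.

Open-circuit: V = 21.6 × 270/(671 + 270) = 6.20 V.
With the load, R_B becomes R_B‖R_L = 231.0 Ω, so V = 21.6 × 231.0/902.0 = 5.53 V.

Unloaded: 6.20 V; loaded: 5.53 V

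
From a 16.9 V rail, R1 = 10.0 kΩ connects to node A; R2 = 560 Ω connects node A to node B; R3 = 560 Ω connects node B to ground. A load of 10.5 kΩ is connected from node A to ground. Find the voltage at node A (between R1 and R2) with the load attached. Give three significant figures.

V ≈ 1.55 V

Below node A the series string R2+R3 = 1120 Ω sits in parallel with the 10500 Ω load: 1012 Ω.
V_A = 16.9 × 1012/(10000 + 1012) = 1.55 V.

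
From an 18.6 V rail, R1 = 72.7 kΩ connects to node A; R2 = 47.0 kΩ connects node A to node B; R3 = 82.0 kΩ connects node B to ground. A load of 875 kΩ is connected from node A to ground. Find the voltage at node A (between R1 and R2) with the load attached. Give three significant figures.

V ≈ 11.3 V

Below node A the series string R2+R3 = 129.0 kΩ sits in parallel with the 875 kΩ load: 112.4 kΩ.
V_A = 18.6 × 112.4/(72.7 + 112.4) = 11.3 V.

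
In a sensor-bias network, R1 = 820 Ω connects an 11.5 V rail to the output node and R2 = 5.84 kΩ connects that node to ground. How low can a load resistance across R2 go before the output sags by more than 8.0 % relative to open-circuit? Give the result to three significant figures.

R_L(min) ≈ 8.27 kΩ

Output resistance R_th = R1‖R2 = (820 × 5840)/6660 = 719.0 Ω.
The fractional drop is R_th/(R_th + R_L); requiring this ≤ 0.0800 gives R_L ≥ R_th(1/0.0800 − 1) = 719.0 × 11.50 = 8.27 kΩ.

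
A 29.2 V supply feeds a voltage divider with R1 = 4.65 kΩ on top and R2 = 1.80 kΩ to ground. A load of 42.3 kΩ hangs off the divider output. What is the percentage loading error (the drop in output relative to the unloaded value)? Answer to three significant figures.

2.98 %

The divider's output (Thévenin) resistance is R1‖R2 = 1.298 kΩ.
Fractional drop under load = R_th/(R_th + R_L) = 1.298 / (1.298 + 42.3) = 0.02976.
So the output falls by 2.98 %.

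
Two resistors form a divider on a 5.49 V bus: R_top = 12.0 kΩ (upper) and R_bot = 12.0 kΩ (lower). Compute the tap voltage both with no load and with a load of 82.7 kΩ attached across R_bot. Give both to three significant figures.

Open-circuit: V = 5.49 × 12.0/(12.0 + 12.0) = 2.75 V.
With the load, R_bot becomes R_bot‖R_L = 10.48 kΩ, so V = 5.49 × 10.48/22.48 = 2.56 V.

Unloaded: 2.75 V; loaded: 2.56 V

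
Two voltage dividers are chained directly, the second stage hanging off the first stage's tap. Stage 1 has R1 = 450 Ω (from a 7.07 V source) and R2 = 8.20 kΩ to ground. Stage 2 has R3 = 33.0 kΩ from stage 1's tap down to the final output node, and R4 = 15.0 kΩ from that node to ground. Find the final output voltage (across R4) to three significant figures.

V_out ≈ 2.08 V

Stage 2 presents R3+R4 = 48000 Ω as a load on stage 1's tap.
Stage 1's lower leg becomes R2‖(R3+R4) = 7004 Ω, so V_mid = 7.07 × 7004/7454 = 6.643 V.
Stage 2 is itself unloaded: V_out = V_mid × R4/(R3+R4) = 6.643 × 15000/48000 = 2.08 V.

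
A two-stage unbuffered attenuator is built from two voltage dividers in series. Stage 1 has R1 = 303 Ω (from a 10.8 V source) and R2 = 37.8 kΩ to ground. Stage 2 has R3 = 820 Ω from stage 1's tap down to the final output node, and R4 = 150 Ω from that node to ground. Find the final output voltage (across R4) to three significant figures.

V_out ≈ 1.26 V

Stage 2 presents R3+R4 = 970.0 Ω as a load on stage 1's tap.
Stage 1's lower leg becomes R2‖(R3+R4) = 945.7 Ω, so V_mid = 10.8 × 945.7/1249 = 8.179 V.
Stage 2 is itself unloaded: V_out = V_mid × R4/(R3+R4) = 8.179 × 150/970.0 = 1.26 V.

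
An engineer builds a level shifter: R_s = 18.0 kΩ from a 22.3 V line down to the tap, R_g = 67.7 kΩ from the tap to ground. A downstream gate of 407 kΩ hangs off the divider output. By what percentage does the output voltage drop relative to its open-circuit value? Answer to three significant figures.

The divider's output (Thévenin) resistance is R_s‖R_g = 14.22 kΩ.
Fractional drop under load = R_th/(R_th + R_L) = 14.22 / (14.22 + 407) = 0.03376.
So the output falls by 3.38 %.

3.38 %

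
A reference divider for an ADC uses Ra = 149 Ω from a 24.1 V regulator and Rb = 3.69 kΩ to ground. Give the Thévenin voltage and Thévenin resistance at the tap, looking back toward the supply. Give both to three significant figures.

V_th = 23.2 V, R_th = 143 Ω

V_th is the open-circuit tap voltage: 24.1 × 3690/(149 + 3690) = 23.2 V.
With the supply zeroed, Ra and Rb appear in parallel from the tap: R_th = Ra‖Rb = (149 × 3690)/3839 = 143 Ω.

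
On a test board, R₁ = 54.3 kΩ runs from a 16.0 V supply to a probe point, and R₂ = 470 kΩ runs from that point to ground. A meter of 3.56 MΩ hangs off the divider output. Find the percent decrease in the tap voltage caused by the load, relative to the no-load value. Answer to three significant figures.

The divider's output (Thévenin) resistance is R₁‖R₂ = 48.68 kΩ.
Fractional drop under load = R_th/(R_th + R_L) = 48.68 / (48.68 + 3560) = 0.01349.
So the output falls by 1.35 %.

1.35 %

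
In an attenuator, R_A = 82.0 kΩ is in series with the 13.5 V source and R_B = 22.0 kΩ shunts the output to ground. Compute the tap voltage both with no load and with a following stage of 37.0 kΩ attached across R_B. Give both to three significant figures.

Open-circuit: V = 13.5 × 22.0/(82.0 + 22.0) = 2.86 V.
With the load, R_B becomes R_B‖R_L = 13.80 kΩ, so V = 13.5 × 13.80/95.80 = 1.94 V.

Unloaded: 2.86 V; loaded: 1.94 V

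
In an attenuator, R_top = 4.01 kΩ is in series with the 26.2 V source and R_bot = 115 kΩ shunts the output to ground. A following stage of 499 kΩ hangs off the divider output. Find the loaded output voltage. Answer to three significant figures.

V_out ≈ 25.1 V

The load sits in parallel with R_bot: R_bot‖R_L = (115 × 499) / (115 + 499) = 93.46 kΩ.
V_out = 26.2 × 93.46 / (4.01 + 93.46) = 26.2 × 93.46/97.47 = 25.1 V.
(Unloaded it would have been 25.3 V.)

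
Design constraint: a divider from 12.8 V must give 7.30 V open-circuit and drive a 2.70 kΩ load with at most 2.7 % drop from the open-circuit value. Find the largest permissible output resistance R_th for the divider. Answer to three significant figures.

Loading drop = R_th/(R_th + R_L) ≤ 0.0270, so R_th ≤ R_L · ε/(1−ε) = 2.70 kΩ × 0.0270/0.9730 = 74.9 Ω.

R_th ≤ 74.9 Ω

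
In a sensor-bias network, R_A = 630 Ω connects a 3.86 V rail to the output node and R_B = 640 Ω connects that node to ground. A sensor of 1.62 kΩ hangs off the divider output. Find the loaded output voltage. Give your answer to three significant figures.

The load sits in parallel with R_B: R_B‖R_L = (640 × 1620) / (640 + 1620) = 458.8 Ω.
V_out = 3.86 × 458.8 / (630 + 458.8) = 3.86 × 458.8/1089 = 1.63 V.
(Unloaded it would have been 1.95 V.)

V_out ≈ 1.63 V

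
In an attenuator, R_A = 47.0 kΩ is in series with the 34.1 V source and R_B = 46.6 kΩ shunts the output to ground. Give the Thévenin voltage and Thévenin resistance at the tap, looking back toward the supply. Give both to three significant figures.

V_th = 17.0 V, R_th = 23.4 kΩ

V_th is the open-circuit tap voltage: 34.1 × 46.6/(47.0 + 46.6) = 17.0 V.
With the supply zeroed, R_A and R_B appear in parallel from the tap: R_th = R_A‖R_B = (47.0 × 46.6)/93.60 = 23.4 kΩ.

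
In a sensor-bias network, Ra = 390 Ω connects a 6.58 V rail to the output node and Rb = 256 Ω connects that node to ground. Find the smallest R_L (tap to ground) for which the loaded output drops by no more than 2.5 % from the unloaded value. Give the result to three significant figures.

Output resistance R_th = Ra‖Rb = (390 × 256)/646.0 = 154.6 Ω.
The fractional drop is R_th/(R_th + R_L); requiring this ≤ 0.0250 gives R_L ≥ R_th(1/0.0250 − 1) = 154.6 × 39.00 = 6.03 kΩ.

R_L(min) ≈ 6.03 kΩ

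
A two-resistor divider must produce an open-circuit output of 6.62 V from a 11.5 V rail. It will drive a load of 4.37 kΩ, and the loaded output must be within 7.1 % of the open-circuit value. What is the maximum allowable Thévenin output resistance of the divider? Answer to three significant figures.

Loading drop = R_th/(R_th + R_L) ≤ 0.0710, so R_th ≤ R_L · ε/(1−ε) = 4.37 kΩ × 0.0710/0.9290 = 334 Ω.
(Any R1, R2 with R2/(R1+R2) = 0.576 and R1‖R2 ≤ 334 Ω will meet the spec.)

R_th ≤ 334 Ω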